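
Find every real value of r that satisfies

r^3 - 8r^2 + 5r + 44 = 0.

r = -1.873 or r = 4 or r = 5.873

Possible rational roots are divisors of 44. Testing r = 4 gives 0, so (r - 4) is a factor.
Divide: r^3 - 8r^2 + 5r + 44 = (r - 4)(r^2 - 4r - 11).
Apply the quadratic formula to r^2 - 4r - 11 = 0: r = (4 +/- sqrt(60))/2, i.e. r ~= 5.873 or r ~= -1.873.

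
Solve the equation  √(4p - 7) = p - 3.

Square both sides: 4p - 7 = (p - 3)².
Expand and rearrange: p² - 10p + 16 = 0.
Solving gives p = 8 or p = 2.
Check each candidate in the original equation:
  p = 8: √(25) = 5, while p - 3 = 5 — valid.
  p = 2: √(1) = 1, while p - 3 = -1 — extraneous.

p = 8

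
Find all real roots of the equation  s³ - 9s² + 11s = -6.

Rearrange: s³ - 9s² + 11s + 6 = 0.
Possible rational roots are divisors of 6. Testing s = 2 gives 0, so (s - 2) is a factor.
Divide: s³ - 9s² + 11s + 6 = (s - 2)(s² - 7s - 3).
Apply the quadratic formula to s² - 7s - 3 = 0: s = (7 ± √61)/2, i.e. s ≈ 7.4051 or s ≈ -0.4051.

s = -0.4051 or s = 2 or s = 7.4051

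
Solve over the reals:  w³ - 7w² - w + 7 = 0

w = -1 or w = 1 or w = 7

Possible rational roots are divisors of 7. Testing w = -1 gives 0, so (w + 1) is a factor.
Divide: w³ - 7w² - w + 7 = (w + 1)(w² - 8w + 7).
Factor the quadratic: w = 7 or w = 1.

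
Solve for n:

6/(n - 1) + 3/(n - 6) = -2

n = -2.631 or n = 5.131

Multiply both sides by (n - 1)(n - 6):
6(n - 6) + 3(n - 1) = -2(n - 1)(n - 6).
Expand and collect terms: -2n² + 5n + 27 = 0.
By the quadratic formula, n = (-5 ± √241) / -4, so n ≈ -2.631 or n ≈ 5.131.
Neither value makes a denominator zero (n ≠ 1, n ≠ 6), so both are valid.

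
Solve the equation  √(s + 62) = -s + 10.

Square both sides: s + 62 = (-s + 10)².
Expand and rearrange: s² - 21s + 38 = 0.
Solving gives s = 19 or s = 2.
Check each candidate in the original equation:
  s = 19: √(81) = 9, while -s + 10 = -9 — extraneous.
  s = 2: √(64) = 8, while -s + 10 = 8 — valid.

s = 2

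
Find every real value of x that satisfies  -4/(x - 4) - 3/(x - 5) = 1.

Multiply both sides by (x - 4)(x - 5):
-4(x - 5) - 3(x - 4) = (x - 4)(x - 5).
Expand and collect terms: x^2 - 2x - 12 = 0.
By the quadratic formula, x = (2 +/- sqrt(52)) / 2, so x ~= 4.6056 or x ~= -2.6056.
Neither value makes a denominator zero (x != 4, x != 5), so both are valid.

x = -2.6056 or x = 4.6056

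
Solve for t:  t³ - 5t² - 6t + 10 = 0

t = -1.7417 or t = 1 or t = 5.7417

Possible rational roots are divisors of 10. Testing t = 1 gives 0, so (t - 1) is a factor.
Divide: t³ - 5t² - 6t + 10 = (t - 1)(t² - 4t - 10).
Apply the quadratic formula to t² - 4t - 10 = 0: t = (4 ± √56)/2, i.e. t ≈ 5.7417 or t ≈ -1.7417.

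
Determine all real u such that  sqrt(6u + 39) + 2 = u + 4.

u = 7

Isolate the radical: sqrt(6u + 39) = u + 2.
Square both sides: 6u + 39 = (u + 2)^2.
Expand and rearrange: u^2 - 2u - 35 = 0.
Solving gives u = 7 or u = -5.
Check each candidate in the original equation:
  u = 7: sqrt(81) = 9, while u + 2 = 9 — valid.
  u = -5: sqrt(9) = 3, while u + 2 = -3 — extraneous.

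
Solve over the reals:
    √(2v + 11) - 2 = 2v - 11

Isolate the radical: √(2v + 11) = 2v - 9.
Square both sides: 2v + 11 = (2v - 9)².
Expand and rearrange: 4v² - 38v + 70 = 0.
Solving gives v = 7 or v = 2.5.
Check each candidate in the original equation:
  v = 7: √(25) = 5, while 2v - 9 = 5 — valid.
  v = 2.5: √(16) = 4, while 2v - 9 = -4 — extraneous.

v = 7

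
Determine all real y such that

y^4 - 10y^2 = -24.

y = -2.4495 or y = -2 or y = 2 or y = 2.4495

Let u = y^2. The equation becomes u^2 - 10u + 24 = 0.
Factor: (u - 4)(u - 6) = 0, so u = 4 or u = 6.
y^2 = 4 gives y = +/-2.
y^2 = 6 gives y = +/-sqrt(6) ~= +/-2.4495.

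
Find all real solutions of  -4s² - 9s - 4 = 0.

Discriminant: (-9)² − 4·(-4)·(-4) = 17.
Quadratic formula: s = (9 ± √17) / (-8).
So s = -9/8 - √(17)/8 ≈ -1.6404 or s = -9/8 + √(17)/8 ≈ -0.6096.

s = -1.6404 or s = -0.6096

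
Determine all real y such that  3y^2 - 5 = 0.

Discriminant: (0)^2 - 4*3*(-5) = 60.
Quadratic formula: y = (0 +/- sqrt(60)) / 6.
So y = sqrt(15)/3 ~= 1.291 or y = -sqrt(15)/3 ~= -1.291.

y = -1.291 or y = 1.291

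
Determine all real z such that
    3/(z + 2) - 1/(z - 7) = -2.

z = -3.4314 or z = 7.4314

Multiply both sides by (z + 2)(z - 7):
3(z - 7) - (z + 2) = -2(z + 2)(z - 7).
Expand and collect terms: -2z² + 8z + 51 = 0.
By the quadratic formula, z = (-8 ± √472) / -4, so z ≈ -3.4314 or z ≈ 7.4314.
Neither value makes a denominator zero (z ≠ -2, z ≠ 7), so both are valid.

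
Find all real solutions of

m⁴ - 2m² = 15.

m = -2.2361 or m = 2.2361

Let u = m². The equation becomes u² - 2u - 15 = 0.
Factor: (u + 3)(u - 5) = 0, so u = -3 or u = 5.
m² = -3 < 0 has no real solution.
m² = 5 gives m = ±√(5) ≈ ±2.2361.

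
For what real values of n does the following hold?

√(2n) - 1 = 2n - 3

Isolate the radical: √(2n) = 2n - 2.
Square both sides: 2n = (2n - 2)².
Expand and rearrange: 4n² - 10n + 4 = 0.
Solving gives n = 2 or n = 0.5.
Check each candidate in the original equation:
  n = 2: √(4) = 2, while 2n - 2 = 2 — valid.
  n = 0.5: √(1) = 1, while 2n - 2 = -1 — extraneous.

n = 2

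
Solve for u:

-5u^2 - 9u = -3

Rearrange to standard form: -5u^2 - 9u + 3 = 0.
Discriminant: (-9)^2 - 4*(-5)*3 = 141.
Quadratic formula: u = (9 +/- sqrt(141)) / (-10).
So u = -sqrt(141)/10 - 9/10 ~= -2.0874 or u = -9/10 + sqrt(141)/10 ~= 0.2874.

u = -2.0874 or u = 0.2874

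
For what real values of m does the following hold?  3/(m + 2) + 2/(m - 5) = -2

Multiply both sides by (m + 2)(m - 5):
3(m - 5) + 2(m + 2) = -2(m + 2)(m - 5).
Expand and collect terms: -2m² + m + 31 = 0.
By the quadratic formula, m = (-1 ± √249) / -4, so m ≈ -3.6949 or m ≈ 4.1949.
Neither value makes a denominator zero (m ≠ -2, m ≠ 5), so both are valid.

m = -3.6949 or m = 4.1949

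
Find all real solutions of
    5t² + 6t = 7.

Rearrange to standard form: 5t² + 6t - 7 = 0.
Discriminant: (6)² − 4·5·(-7) = 176.
Quadratic formula: t = (-6 ± √176) / 10.
So t = -3/5 + 2·√(11)/5 ≈ 0.7266 or t = -2·√(11)/5 - 3/5 ≈ -1.9266.

t = -1.9266 or t = 0.7266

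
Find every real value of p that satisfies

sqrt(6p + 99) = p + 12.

p = -3

Square both sides: 6p + 99 = (p + 12)^2.
Expand and rearrange: p^2 + 18p + 45 = 0.
Solving gives p = -3 or p = -15.
Check each candidate in the original equation:
  p = -3: sqrt(81) = 9, while p + 12 = 9 — valid.
  p = -15: sqrt(9) = 3, while p + 12 = -3 — extraneous.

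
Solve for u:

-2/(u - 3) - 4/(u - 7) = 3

u = 2.0851 or u = 5.9149

Multiply both sides by (u - 3)(u - 7):
-2(u - 7) - 4(u - 3) = 3(u - 3)(u - 7).
Expand and collect terms: 3u² - 24u + 37 = 0.
By the quadratic formula, u = (24 ± √132) / 6, so u ≈ 5.9149 or u ≈ 2.0851.
Neither value makes a denominator zero (u ≠ 3, u ≠ 7), so both are valid.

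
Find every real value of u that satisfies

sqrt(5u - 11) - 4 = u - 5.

Isolate the radical: sqrt(5u - 11) = u - 1.
Square both sides: 5u - 11 = (u - 1)^2.
Expand and rearrange: u^2 - 7u + 12 = 0.
Solving gives u = 4 or u = 3.
Check each candidate in the original equation:
  u = 4: sqrt(9) = 3, while u - 1 = 3 — valid.
  u = 3: sqrt(4) = 2, while u - 1 = 2 — valid.

u = 3 or u = 4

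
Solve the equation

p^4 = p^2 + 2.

p = -1.4142 or p = 1.4142

Let u = p^2. The equation becomes u^2 - u - 2 = 0.
Factor: (u + 1)(u - 2) = 0, so u = -1 or u = 2.
p^2 = -1 < 0 has no real solution.
p^2 = 2 gives p = +/-sqrt(2) ~= +/-1.4142.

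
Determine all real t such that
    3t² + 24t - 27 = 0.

t = -9 or t = 1

Factor: 3(t + 9)(t - 1) = 0.
So t = -9 or t = 1.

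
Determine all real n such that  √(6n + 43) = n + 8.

Square both sides: 6n + 43 = (n + 8)².
Expand and rearrange: n² + 10n + 21 = 0.
Solving gives n = -3 or n = -7.
Check each candidate in the original equation:
  n = -3: √(25) = 5, while n + 8 = 5 — valid.
  n = -7: √(1) = 1, while n + 8 = 1 — valid.

n = -7 or n = -3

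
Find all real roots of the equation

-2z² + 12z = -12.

z = -0.873 or z = 6.873

Rearrange to standard form: -2z² + 12z + 12 = 0.
Discriminant: (12)² − 4·(-2)·12 = 240.
Quadratic formula: z = (-12 ± √240) / (-4).
So z = 3 - √(15) ≈ -0.873 or z = 3 + √(15) ≈ 6.873.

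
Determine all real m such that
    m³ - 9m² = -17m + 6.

Rearrange: m³ - 9m² + 17m - 6 = 0.
Possible rational roots are divisors of -6. Testing m = 2 gives 0, so (m - 2) is a factor.
Divide: m³ - 9m² + 17m - 6 = (m - 2)(m² - 7m + 3).
Apply the quadratic formula to m² - 7m + 3 = 0: m = (7 ± √37)/2, i.e. m ≈ 6.5414 or m ≈ 0.4586.

m = 0.4586 or m = 2 or m = 6.5414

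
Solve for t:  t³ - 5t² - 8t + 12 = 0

Possible rational roots are divisors of 12. Testing t = -2 gives 0, so (t + 2) is a factor.
Divide: t³ - 5t² - 8t + 12 = (t + 2)(t² - 7t + 6).
Factor the quadratic: t = 6 or t = 1.

t = -2 or t = 1 or t = 6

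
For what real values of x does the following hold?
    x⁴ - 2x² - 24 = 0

Let u = x². The equation becomes u² - 2u - 24 = 0.
Factor: (u - 6)(u + 4) = 0, so u = 6 or u = -4.
x² = 6 gives x = ±√(6) ≈ ±2.4495.
x² = -4 < 0 has no real solution.

x = -2.4495 or x = 2.4495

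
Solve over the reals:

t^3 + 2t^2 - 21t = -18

Rearrange: t^3 + 2t^2 - 21t + 18 = 0.
Possible rational roots are divisors of 18. Testing t = 3 gives 0, so (t - 3) is a factor.
Divide: t^3 + 2t^2 - 21t + 18 = (t - 3)(t^2 + 5t - 6).
Factor the quadratic: t = 1 or t = -6.

t = -6 or t = 1 or t = 3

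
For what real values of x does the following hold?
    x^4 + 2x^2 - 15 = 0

Let u = x^2. The equation becomes u^2 + 2u - 15 = 0.
Factor: (u - 3)(u + 5) = 0, so u = 3 or u = -5.
x^2 = 3 gives x = +/-sqrt(3) ~= +/-1.7321.
x^2 = -5 < 0 has no real solution.

x = -1.7321 or x = 1.7321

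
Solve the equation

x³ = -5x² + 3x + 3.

Rearrange: x³ + 5x² - 3x - 3 = 0.
Possible rational roots are divisors of -3. Testing x = 1 gives 0, so (x - 1) is a factor.
Divide: x³ + 5x² - 3x - 3 = (x - 1)(x² + 6x + 3).
Apply the quadratic formula to x² + 6x + 3 = 0: x = (-6 ± √24)/2, i.e. x ≈ -0.5505 or x ≈ -5.4495.

x = -5.4495 or x = -0.5505 or x = 1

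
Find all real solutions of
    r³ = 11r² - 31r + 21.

r = 1 or r = 3 or r = 7

Rearrange: r³ - 11r² + 31r - 21 = 0.
Possible rational roots are divisors of -21. Testing r = 3 gives 0, so (r - 3) is a factor.
Divide: r³ - 11r² + 31r - 21 = (r - 3)(r² - 8r + 7).
Factor the quadratic: r = 7 or r = 1.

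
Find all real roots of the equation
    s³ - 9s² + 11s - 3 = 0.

s = 0.3944 or s = 1 or s = 7.6056

Possible rational roots are divisors of -3. Testing s = 1 gives 0, so (s - 1) is a factor.
Divide: s³ - 9s² + 11s - 3 = (s - 1)(s² - 8s + 3).
Apply the quadratic formula to s² - 8s + 3 = 0: s = (8 ± √52)/2, i.e. s ≈ 7.6056 or s ≈ 0.3944.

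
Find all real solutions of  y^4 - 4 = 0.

Let u = y^2. The equation becomes u^2 - 4 = 0.
Factor: (u + 2)(u - 2) = 0, so u = -2 or u = 2.
y^2 = -2 < 0 has no real solution.
y^2 = 2 gives y = +/-sqrt(2) ~= +/-1.4142.

y = -1.4142 or y = 1.4142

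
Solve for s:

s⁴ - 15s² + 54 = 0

Let u = s². The equation becomes u² - 15u + 54 = 0.
Factor: (u - 9)(u - 6) = 0, so u = 9 or u = 6.
s² = 9 gives s = ±3.
s² = 6 gives s = ±√(6) ≈ ±2.4495.

s = -3 or s = -2.4495 or s = 2.4495 or s = 3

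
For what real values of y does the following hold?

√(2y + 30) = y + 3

y = 3

Square both sides: 2y + 30 = (y + 3)².
Expand and rearrange: y² + 4y - 21 = 0.
Solving gives y = 3 or y = -7.
Check each candidate in the original equation:
  y = 3: √(36) = 6, while y + 3 = 6 — valid.
  y = -7: √(16) = 4, while y + 3 = -4 — extraneous.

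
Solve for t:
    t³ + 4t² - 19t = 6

Rearrange: t³ + 4t² - 19t - 6 = 0.
Possible rational roots are divisors of -6. Testing t = 3 gives 0, so (t - 3) is a factor.
Divide: t³ + 4t² - 19t - 6 = (t - 3)(t² + 7t + 2).
Apply the quadratic formula to t² + 7t + 2 = 0: t = (-7 ± √41)/2, i.e. t ≈ -0.2984 or t ≈ -6.7016.

t = -6.7016 or t = -0.2984 or t = 3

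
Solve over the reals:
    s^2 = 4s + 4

s = -0.8284 or s = 4.8284

Rearrange to standard form: s^2 - 4s - 4 = 0.
Discriminant: (-4)^2 - 4*1*(-4) = 32.
Quadratic formula: s = (4 +/- sqrt(32)) / 2.
So s = 2 + 2*sqrt(2) ~= 4.8284 or s = 2 - 2*sqrt(2) ~= -0.8284.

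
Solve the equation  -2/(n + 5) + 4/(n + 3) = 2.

n = -5.5616 or n = -1.4384

Multiply both sides by (n + 5)(n + 3):
-2(n + 3) + 4(n + 5) = 2(n + 5)(n + 3).
Expand and collect terms: 2n^2 + 14n + 16 = 0.
By the quadratic formula, n = (-14 +/- sqrt(68)) / 4, so n ~= -1.4384 or n ~= -5.5616.
Neither value makes a denominator zero (n != -5, n != -3), so both are valid.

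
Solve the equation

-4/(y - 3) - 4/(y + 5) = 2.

Multiply both sides by (y - 3)(y + 5):
-4(y + 5) - 4(y - 3) = 2(y - 3)(y + 5).
Expand and collect terms: 2y² + 12y - 22 = 0.
By the quadratic formula, y = (-12 ± √320) / 4, so y ≈ 1.4721 or y ≈ -7.4721.
Neither value makes a denominator zero (y ≠ 3, y ≠ -5), so both are valid.

y = -7.4721 or y = 1.4721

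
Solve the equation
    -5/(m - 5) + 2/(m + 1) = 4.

Multiply both sides by (m - 5)(m + 1):
-5(m + 1) + 2(m - 5) = 4(m - 5)(m + 1).
Expand and collect terms: 4m² - 13m - 5 = 0.
By the quadratic formula, m = (13 ± √249) / 8, so m ≈ 3.5975 or m ≈ -0.3475.
Neither value makes a denominator zero (m ≠ 5, m ≠ -1), so both are valid.

m = -0.3475 or m = 3.5975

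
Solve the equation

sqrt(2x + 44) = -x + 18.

Square both sides: 2x + 44 = (-x + 18)^2.
Expand and rearrange: x^2 - 38x + 280 = 0.
Solving gives x = 28 or x = 10.
Check each candidate in the original equation:
  x = 28: sqrt(100) = 10, while -x + 18 = -10 — extraneous.
  x = 10: sqrt(64) = 8, while -x + 18 = 8 — valid.

x = 10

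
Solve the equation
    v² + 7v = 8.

Bring every term to one side: v² + 7v - 8 = 0.
Factor: (v - 1)(v + 8) = 0.
So v = 1 or v = -8.

v = -8 or v = 1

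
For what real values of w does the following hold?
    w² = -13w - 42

w = -7 or w = -6

Bring every term to one side: w² + 13w + 42 = 0.
Factor: (w + 6)(w + 7) = 0.
So w = -6 or w = -7.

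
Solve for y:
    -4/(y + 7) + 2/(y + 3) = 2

Multiply both sides by (y + 7)(y + 3):
-4(y + 3) + 2(y + 7) = 2(y + 7)(y + 3).
Expand and collect terms: 2y² + 22y + 40 = 0.
By the quadratic formula, y = (-22 ± √164) / 4, so y ≈ -2.2984 or y ≈ -8.7016.
Neither value makes a denominator zero (y ≠ -7, y ≠ -3), so both are valid.

y = -8.7016 or y = -2.2984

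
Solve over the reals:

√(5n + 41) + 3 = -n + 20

n = 8

Isolate the radical: √(5n + 41) = -n + 17.
Square both sides: 5n + 41 = (-n + 17)².
Expand and rearrange: n² - 39n + 248 = 0.
Solving gives n = 31 or n = 8.
Check each candidate in the original equation:
  n = 31: √(196) = 14, while -n + 17 = -14 — extraneous.
  n = 8: √(81) = 9, while -n + 17 = 9 — valid.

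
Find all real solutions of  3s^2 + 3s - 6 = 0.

s = -2 or s = 1

Factor: 3(s - 1)(s + 2) = 0.
So s = 1 or s = -2.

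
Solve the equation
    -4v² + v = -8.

v = -1.2947 or v = 1.5447

Rearrange to standard form: -4v² + v + 8 = 0.
Discriminant: (1)² − 4·(-4)·8 = 129.
Quadratic formula: v = (-1 ± √129) / (-8).
So v = 1/8 - √(129)/8 ≈ -1.2947 or v = 1/8 + √(129)/8 ≈ 1.5447.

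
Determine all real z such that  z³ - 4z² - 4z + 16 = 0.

z = -2 or z = 2 or z = 4

Possible rational roots are divisors of 16. Testing z = -2 gives 0, so (z + 2) is a factor.
Divide: z³ - 4z² - 4z + 16 = (z + 2)(z² - 6z + 8).
Factor the quadratic: z = 4 or z = 2.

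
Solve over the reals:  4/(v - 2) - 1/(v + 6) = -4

Multiply both sides by (v - 2)(v + 6):
4(v + 6) - (v - 2) = -4(v - 2)(v + 6).
Expand and collect terms: -4v² - 19v + 22 = 0.
By the quadratic formula, v = (19 ± √713) / -8, so v ≈ -5.7128 or v ≈ 0.9628.
Neither value makes a denominator zero (v ≠ 2, v ≠ -6), so both are valid.

v = -5.7128 or v = 0.9628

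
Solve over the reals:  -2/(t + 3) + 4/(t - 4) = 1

t = -4.3523 or t = 7.3523

Multiply both sides by (t + 3)(t - 4):
-2(t - 4) + 4(t + 3) = (t + 3)(t - 4).
Expand and collect terms: t² - 3t - 32 = 0.
By the quadratic formula, t = (3 ± √137) / 2, so t ≈ 7.3523 or t ≈ -4.3523.
Neither value makes a denominator zero (t ≠ -3, t ≠ 4), so both are valid.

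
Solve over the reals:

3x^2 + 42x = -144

x = -8 or x = -6

Bring every term to one side: 3x^2 + 42x + 144 = 0.
Factor: 3(x + 8)(x + 6) = 0.
So x = -8 or x = -6.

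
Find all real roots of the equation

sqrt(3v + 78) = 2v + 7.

Square both sides: 3v + 78 = (2v + 7)^2.
Expand and rearrange: 4v^2 + 25v - 29 = 0.
Solving gives v = 1 or v = -7.25.
Check each candidate in the original equation:
  v = 1: sqrt(81) = 9, while 2v + 7 = 9 — valid.
  v = -7.25: sqrt(56.25) = 7.5, while 2v + 7 = -7.5 — extraneous.

v = 1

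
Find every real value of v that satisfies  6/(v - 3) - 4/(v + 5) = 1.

Multiply both sides by (v - 3)(v + 5):
6(v + 5) - 4(v - 3) = (v - 3)(v + 5).
Expand and collect terms: v² - 57 = 0.
By the quadratic formula, v = (0 ± √228) / 2, so v ≈ 7.5498 or v ≈ -7.5498.
Neither value makes a denominator zero (v ≠ 3, v ≠ -5), so both are valid.

v = -7.5498 or v = 7.5498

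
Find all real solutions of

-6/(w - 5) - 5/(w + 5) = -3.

w = -3.6464 or w = 7.3131

Multiply both sides by (w - 5)(w + 5):
-6(w + 5) - 5(w - 5) = -3(w - 5)(w + 5).
Expand and collect terms: -3w² + 11w + 80 = 0.
By the quadratic formula, w = (-11 ± √1081) / -6, so w ≈ -3.6464 or w ≈ 7.3131.
Neither value makes a denominator zero (w ≠ 5, w ≠ -5), so both are valid.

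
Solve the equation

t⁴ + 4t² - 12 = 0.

t = -1.4142 or t = 1.4142

Let u = t². The equation becomes u² + 4u - 12 = 0.
Factor: (u + 6)(u - 2) = 0, so u = -6 or u = 2.
t² = -6 < 0 has no real solution.
t² = 2 gives t = ±√(2) ≈ ±1.4142.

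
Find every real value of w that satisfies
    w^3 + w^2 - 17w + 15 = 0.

Possible rational roots are divisors of 15. Testing w = -5 gives 0, so (w + 5) is a factor.
Divide: w^3 + w^2 - 17w + 15 = (w + 5)(w^2 - 4w + 3).
Factor the quadratic: w = 3 or w = 1.

w = -5 or w = 1 or w = 3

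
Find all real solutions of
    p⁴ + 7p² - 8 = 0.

p = -1 or p = 1

Let u = p². The equation becomes u² + 7u - 8 = 0.
Factor: (u - 1)(u + 8) = 0, so u = 1 or u = -8.
p² = 1 gives p = ±1.
p² = -8 < 0 has no real solution.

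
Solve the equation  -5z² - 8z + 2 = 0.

z = -1.8198 or z = 0.2198

Discriminant: (-8)² − 4·(-5)·2 = 104.
Quadratic formula: z = (8 ± √104) / (-10).
So z = -√(26)/5 - 4/5 ≈ -1.8198 or z = -4/5 + √(26)/5 ≈ 0.2198.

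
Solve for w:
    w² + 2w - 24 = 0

w = -6 or w = 4

Factor: (w - 4)(w + 6) = 0.
So w = 4 or w = -6.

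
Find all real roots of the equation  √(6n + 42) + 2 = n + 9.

n = -7 or n = -1

Isolate the radical: √(6n + 42) = n + 7.
Square both sides: 6n + 42 = (n + 7)².
Expand and rearrange: n² + 8n + 7 = 0.
Solving gives n = -1 or n = -7.
Check each candidate in the original equation:
  n = -1: √(36) = 6, while n + 7 = 6 — valid.
  n = -7: √(0) = 0, while n + 7 = 0 — valid.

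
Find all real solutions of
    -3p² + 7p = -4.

Rearrange to standard form: -3p² + 7p + 4 = 0.
Discriminant: (7)² − 4·(-3)·4 = 97.
Quadratic formula: p = (-7 ± √97) / (-6).
So p = 7/6 - √(97)/6 ≈ -0.4748 or p = 7/6 + √(97)/6 ≈ 2.8081.

p = -0.4748 or p = 2.8081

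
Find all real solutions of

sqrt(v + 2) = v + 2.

v = -2 or v = -1

Square both sides: v + 2 = (v + 2)^2.
Expand and rearrange: v^2 + 3v + 2 = 0.
Solving gives v = -1 or v = -2.
Check each candidate in the original equation:
  v = -1: sqrt(1) = 1, while v + 2 = 1 — valid.
  v = -2: sqrt(0) = 0, while v + 2 = 0 — valid.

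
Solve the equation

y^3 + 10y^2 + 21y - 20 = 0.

Possible rational roots are divisors of -20. Testing y = -5 gives 0, so (y + 5) is a factor.
Divide: y^3 + 10y^2 + 21y - 20 = (y + 5)(y^2 + 5y - 4).
Apply the quadratic formula to y^2 + 5y - 4 = 0: y = (-5 +/- sqrt(41))/2, i.e. y ~= 0.7016 or y ~= -5.7016.

y = -5.7016 or y = -5 or y = 0.7016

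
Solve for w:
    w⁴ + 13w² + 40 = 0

No real solutions.

Let u = w². The equation becomes u² + 13u + 40 = 0.
Factor: (u + 8)(u + 5) = 0, so u = -8 or u = -5.
w² = -8 < 0 has no real solution.
w² = -5 < 0 has no real solution.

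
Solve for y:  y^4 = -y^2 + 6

y = -1.4142 or y = 1.4142

Let u = y^2. The equation becomes u^2 + u - 6 = 0.
Factor: (u - 2)(u + 3) = 0, so u = 2 or u = -3.
y^2 = 2 gives y = +/-sqrt(2) ~= +/-1.4142.
y^2 = -3 < 0 has no real solution.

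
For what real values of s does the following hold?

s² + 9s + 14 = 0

Factor: (s + 7)(s + 2) = 0.
So s = -7 or s = -2.

s = -7 or s = -2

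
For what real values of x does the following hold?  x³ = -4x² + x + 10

x = -3.4495 or x = -2 or x = 1.4495

Rearrange: x³ + 4x² - x - 10 = 0.
Possible rational roots are divisors of -10. Testing x = -2 gives 0, so (x + 2) is a factor.
Divide: x³ + 4x² - x - 10 = (x + 2)(x² + 2x - 5).
Apply the quadratic formula to x² + 2x - 5 = 0: x = (-2 ± √24)/2, i.e. x ≈ 1.4495 or x ≈ -3.4495.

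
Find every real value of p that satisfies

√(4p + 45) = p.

p = 9

Square both sides: 4p + 45 = (p)².
Expand and rearrange: p² - 4p - 45 = 0.
Solving gives p = 9 or p = -5.
Check each candidate in the original equation:
  p = 9: √(81) = 9, while p = 9 — valid.
  p = -5: √(25) = 5, while p = -5 — extraneous.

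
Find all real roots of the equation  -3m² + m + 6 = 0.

m = -1.2573 or m = 1.5907

Discriminant: (1)² − 4·(-3)·6 = 73.
Quadratic formula: m = (-1 ± √73) / (-6).
So m = 1/6 - √(73)/6 ≈ -1.2573 or m = 1/6 + √(73)/6 ≈ 1.5907.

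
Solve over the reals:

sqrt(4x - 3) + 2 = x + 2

x = 1 or x = 3

Isolate the radical: sqrt(4x - 3) = x.
Square both sides: 4x - 3 = (x)^2.
Expand and rearrange: x^2 - 4x + 3 = 0.
Solving gives x = 3 or x = 1.
Check each candidate in the original equation:
  x = 3: sqrt(9) = 3, while x = 3 — valid.
  x = 1: sqrt(1) = 1, while x = 1 — valid.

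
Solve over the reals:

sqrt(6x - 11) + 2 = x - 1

x = 10

Isolate the radical: sqrt(6x - 11) = x - 3.
Square both sides: 6x - 11 = (x - 3)^2.
Expand and rearrange: x^2 - 12x + 20 = 0.
Solving gives x = 10 or x = 2.
Check each candidate in the original equation:
  x = 10: sqrt(49) = 7, while x - 3 = 7 — valid.
  x = 2: sqrt(1) = 1, while x - 3 = -1 — extraneous.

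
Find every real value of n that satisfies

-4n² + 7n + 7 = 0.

Discriminant: (7)² − 4·(-4)·7 = 161.
Quadratic formula: n = (-7 ± √161) / (-8).
So n = 7/8 - √(161)/8 ≈ -0.7111 or n = 7/8 + √(161)/8 ≈ 2.4611.

n = -0.7111 or n = 2.4611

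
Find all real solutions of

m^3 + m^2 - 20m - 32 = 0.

m = -4 or m = -1.7016 or m = 4.7016

Possible rational roots are divisors of -32. Testing m = -4 gives 0, so (m + 4) is a factor.
Divide: m^3 + m^2 - 20m - 32 = (m + 4)(m^2 - 3m - 8).
Apply the quadratic formula to m^2 - 3m - 8 = 0: m = (3 +/- sqrt(41))/2, i.e. m ~= 4.7016 or m ~= -1.7016.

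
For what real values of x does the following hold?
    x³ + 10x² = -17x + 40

Rearrange: x³ + 10x² + 17x - 40 = 0.
Possible rational roots are divisors of -40. Testing x = -5 gives 0, so (x + 5) is a factor.
Divide: x³ + 10x² + 17x - 40 = (x + 5)(x² + 5x - 8).
Apply the quadratic formula to x² + 5x - 8 = 0: x = (-5 ± √57)/2, i.e. x ≈ 1.2749 or x ≈ -6.2749.

x = -6.2749 or x = -5 or x = 1.2749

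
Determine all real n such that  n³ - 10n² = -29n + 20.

n = 1 or n = 4 or n = 5

Rearrange: n³ - 10n² + 29n - 20 = 0.
Possible rational roots are divisors of -20. Testing n = 4 gives 0, so (n - 4) is a factor.
Divide: n³ - 10n² + 29n - 20 = (n - 4)(n² - 6n + 5).
Factor the quadratic: n = 5 or n = 1.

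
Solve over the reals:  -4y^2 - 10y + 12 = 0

y = -3.386 or y = 0.886

Discriminant: (-10)^2 - 4*(-4)*12 = 292.
Quadratic formula: y = (10 +/- sqrt(292)) / (-8).
So y = -sqrt(73)/4 - 5/4 ~= -3.386 or y = -5/4 + sqrt(73)/4 ~= 0.886.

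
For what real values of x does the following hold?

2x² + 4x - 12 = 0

Discriminant: (4)² − 4·2·(-12) = 112.
Quadratic formula: x = (-4 ± √112) / 4.
So x = -1 + √(7) ≈ 1.6458 or x = -√(7) - 1 ≈ -3.6458.

x = -3.6458 or x = 1.6458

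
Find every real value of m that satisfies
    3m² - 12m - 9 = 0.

m = -0.6458 or m = 4.6458

Discriminant: (-12)² − 4·3·(-9) = 252.
Quadratic formula: m = (12 ± √252) / 6.
So m = 2 + √(7) ≈ 4.6458 or m = 2 - √(7) ≈ -0.6458.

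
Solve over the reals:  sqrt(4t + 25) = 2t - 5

t = 6

Square both sides: 4t + 25 = (2t - 5)^2.
Expand and rearrange: 4t^2 - 24t = 0.
Solving gives t = 6 or t = 0.
Check each candidate in the original equation:
  t = 6: sqrt(49) = 7, while 2t - 5 = 7 — valid.
  t = 0: sqrt(25) = 5, while 2t - 5 = -5 — extraneous.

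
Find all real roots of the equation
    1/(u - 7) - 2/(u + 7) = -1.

Multiply both sides by (u - 7)(u + 7):
(u + 7) - 2(u - 7) = -(u - 7)(u + 7).
Expand and collect terms: -u² + u + 28 = 0.
By the quadratic formula, u = (-1 ± √113) / -2, so u ≈ -4.8151 or u ≈ 5.8151.
Neither value makes a denominator zero (u ≠ 7, u ≠ -7), so both are valid.

u = -4.8151 or u = 5.8151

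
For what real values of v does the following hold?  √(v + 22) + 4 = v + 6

v = 3

Isolate the radical: √(v + 22) = v + 2.
Square both sides: v + 22 = (v + 2)².
Expand and rearrange: v² + 3v - 18 = 0.
Solving gives v = 3 or v = -6.
Check each candidate in the original equation:
  v = 3: √(25) = 5, while v + 2 = 5 — valid.
  v = -6: √(16) = 4, while v + 2 = -4 — extraneous.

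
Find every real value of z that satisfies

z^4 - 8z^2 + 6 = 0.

Let u = z^2. The equation becomes u^2 - 8u + 6 = 0.
By the quadratic formula, u = sqrt(10) + 4 or u = 4 - sqrt(10).
z^2 = sqrt(10) + 4 gives z = +/-sqrt(sqrt(10) + 4) ~= +/-2.6762.
z^2 = 4 - sqrt(10) gives z = +/-sqrt(4 - sqrt(10)) ~= +/-0.9153.

z = -2.6762 or z = -0.9153 or z = 0.9153 or z = 2.6762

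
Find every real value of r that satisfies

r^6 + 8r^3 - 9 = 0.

Let u = r^3. The equation becomes u^2 + 8u - 9 = 0.
Factor: (u - 1)(u + 9) = 0, so u = 1 or u = -9.
r^3 = 1 gives r = 1.
r^3 = -9 gives r = -(9)^(1/3) ~= -2.0801.

r = -2.0801 or r = 1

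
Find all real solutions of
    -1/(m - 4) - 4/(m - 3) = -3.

Multiply both sides by (m - 4)(m - 3):
-(m - 3) - 4(m - 4) = -3(m - 4)(m - 3).
Expand and collect terms: -3m^2 + 26m - 55 = 0.
Factor or apply the quadratic formula: m = 3.6667 or m = 5.
Neither value makes a denominator zero (m != 4, m != 3), so both are valid.

m = 3.6667 or m = 5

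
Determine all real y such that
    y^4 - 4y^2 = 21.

Let u = y^2. The equation becomes u^2 - 4u - 21 = 0.
Factor: (u + 3)(u - 7) = 0, so u = -3 or u = 7.
y^2 = -3 < 0 has no real solution.
y^2 = 7 gives y = +/-sqrt(7) ~= +/-2.6458.

y = -2.6458 or y = 2.6458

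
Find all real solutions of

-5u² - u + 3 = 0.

u = -0.881 or u = 0.681

Discriminant: (-1)² − 4·(-5)·3 = 61.
Quadratic formula: u = (1 ± √61) / (-10).
So u = -√(61)/10 - 1/10 ≈ -0.881 or u = -1/10 + √(61)/10 ≈ 0.681.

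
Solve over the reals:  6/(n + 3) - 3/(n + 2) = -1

Multiply both sides by (n + 3)(n + 2):
6(n + 2) - 3(n + 3) = -(n + 3)(n + 2).
Expand and collect terms: -n^2 - 8n - 9 = 0.
By the quadratic formula, n = (8 +/- sqrt(28)) / -2, so n ~= -6.6458 or n ~= -1.3542.
Neither value makes a denominator zero (n != -3, n != -2), so both are valid.

n = -6.6458 or n = -1.3542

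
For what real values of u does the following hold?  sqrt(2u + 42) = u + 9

Square both sides: 2u + 42 = (u + 9)^2.
Expand and rearrange: u^2 + 16u + 39 = 0.
Solving gives u = -3 or u = -13.
Check each candidate in the original equation:
  u = -3: sqrt(36) = 6, while u + 9 = 6 — valid.
  u = -13: sqrt(16) = 4, while u + 9 = -4 — extraneous.

u = -3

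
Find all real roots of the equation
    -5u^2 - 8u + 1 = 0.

u = -1.7165 or u = 0.1165

Discriminant: (-8)^2 - 4*(-5)*1 = 84.
Quadratic formula: u = (8 +/- sqrt(84)) / (-10).
So u = -sqrt(21)/5 - 4/5 ~= -1.7165 or u = -4/5 + sqrt(21)/5 ~= 0.1165.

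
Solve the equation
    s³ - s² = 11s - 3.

s = -3 or s = 0.2679 or s = 3.7321

Rearrange: s³ - s² - 11s + 3 = 0.
Possible rational roots are divisors of 3. Testing s = -3 gives 0, so (s + 3) is a factor.
Divide: s³ - s² - 11s + 3 = (s + 3)(s² - 4s + 1).
Apply the quadratic formula to s² - 4s + 1 = 0: s = (4 ± √12)/2, i.e. s ≈ 3.7321 or s ≈ 0.2679.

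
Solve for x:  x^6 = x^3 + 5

x = -1.2145 or x = 1.408

Let u = x^3. The equation becomes u^2 - u - 5 = 0.
By the quadratic formula, u = 1/2 + sqrt(21)/2 or u = 1/2 - sqrt(21)/2.
x^3 = 1/2 + sqrt(21)/2 gives x = (1/2 + sqrt(21)/2)^(1/3) ~= 1.408.
x^3 = 1/2 - sqrt(21)/2 gives x = -(-1/2 + sqrt(21)/2)^(1/3) ~= -1.2145.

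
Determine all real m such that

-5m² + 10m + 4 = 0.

m = -0.3416 or m = 2.3416

Discriminant: (10)² − 4·(-5)·4 = 180.
Quadratic formula: m = (-10 ± √180) / (-10).
So m = 1 - 3·√(5)/5 ≈ -0.3416 or m = 1 + 3·√(5)/5 ≈ 2.3416.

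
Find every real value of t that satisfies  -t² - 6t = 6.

Rearrange to standard form: -t² - 6t - 6 = 0.
Discriminant: (-6)² − 4·(-1)·(-6) = 12.
Quadratic formula: t = (6 ± √12) / (-2).
So t = -3 - √(3) ≈ -4.7321 or t = -3 + √(3) ≈ -1.2679.

t = -4.7321 or t = -1.2679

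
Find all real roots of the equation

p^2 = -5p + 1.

Rearrange to standard form: p^2 + 5p - 1 = 0.
Discriminant: (5)^2 - 4*1*(-1) = 29.
Quadratic formula: p = (-5 +/- sqrt(29)) / 2.
So p = -5/2 + sqrt(29)/2 ~= 0.1926 or p = -sqrt(29)/2 - 5/2 ~= -5.1926.

p = -5.1926 or p = 0.1926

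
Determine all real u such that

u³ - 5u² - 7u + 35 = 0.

Possible rational roots are divisors of 35. Testing u = 5 gives 0, so (u - 5) is a factor.
Divide: u³ - 5u² - 7u + 35 = (u - 5)(u² - 7).
Apply the quadratic formula to u² - 7 = 0: u = (0 ± √28)/2, i.e. u ≈ 2.6458 or u ≈ -2.6458.

u = -2.6458 or u = 2.6458 or u = 5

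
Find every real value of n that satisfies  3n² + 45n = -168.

n = -8 or n = -7

Bring every term to one side: 3n² + 45n + 168 = 0.
Factor: 3(n + 8)(n + 7) = 0.
So n = -8 or n = -7.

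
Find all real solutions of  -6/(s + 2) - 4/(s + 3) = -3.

s = -2.6667 or s = 1

Multiply both sides by (s + 2)(s + 3):
-6(s + 3) - 4(s + 2) = -3(s + 2)(s + 3).
Expand and collect terms: -3s^2 - 5s + 8 = 0.
Factor or apply the quadratic formula: s = -2.6667 or s = 1.
Neither value makes a denominator zero (s != -2, s != -3), so both are valid.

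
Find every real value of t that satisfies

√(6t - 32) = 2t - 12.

Square both sides: 6t - 32 = (2t - 12)².
Expand and rearrange: 4t² - 54t + 176 = 0.
Solving gives t = 8 or t = 5.5.
Check each candidate in the original equation:
  t = 8: √(16) = 4, while 2t - 12 = 4 — valid.
  t = 5.5: √(1) = 1, while 2t - 12 = -1 — extraneous.

t = 8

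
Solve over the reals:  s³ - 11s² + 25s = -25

s = -0.7417 or s = 5 or s = 6.7417

Rearrange: s³ - 11s² + 25s + 25 = 0.
Possible rational roots are divisors of 25. Testing s = 5 gives 0, so (s - 5) is a factor.
Divide: s³ - 11s² + 25s + 25 = (s - 5)(s² - 6s - 5).
Apply the quadratic formula to s² - 6s - 5 = 0: s = (6 ± √56)/2, i.e. s ≈ 6.7417 or s ≈ -0.7417.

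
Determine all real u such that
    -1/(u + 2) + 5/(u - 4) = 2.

Multiply both sides by (u + 2)(u - 4):
-(u - 4) + 5(u + 2) = 2(u + 2)(u - 4).
Expand and collect terms: 2u² - 8u - 30 = 0.
By the quadratic formula, u = (8 ± √304) / 4, so u ≈ 6.3589 or u ≈ -2.3589.
Neither value makes a denominator zero (u ≠ -2, u ≠ 4), so both are valid.

u = -2.3589 or u = 6.3589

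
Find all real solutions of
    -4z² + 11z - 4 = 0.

Discriminant: (11)² − 4·(-4)·(-4) = 57.
Quadratic formula: z = (-11 ± √57) / (-8).
So z = 11/8 - √(57)/8 ≈ 0.4313 or z = √(57)/8 + 11/8 ≈ 2.3187.

z = 0.4313 or z = 2.3187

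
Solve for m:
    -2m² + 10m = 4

Rearrange to standard form: -2m² + 10m - 4 = 0.
Discriminant: (10)² − 4·(-2)·(-4) = 68.
Quadratic formula: m = (-10 ± √68) / (-4).
So m = 5/2 - √(17)/2 ≈ 0.4384 or m = √(17)/2 + 5/2 ≈ 4.5616.

m = 0.4384 or m = 4.5616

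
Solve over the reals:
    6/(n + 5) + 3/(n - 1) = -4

Multiply both sides by (n + 5)(n - 1):
6(n - 1) + 3(n + 5) = -4(n + 5)(n - 1).
Expand and collect terms: -4n^2 - 25n + 11 = 0.
By the quadratic formula, n = (25 +/- sqrt(801)) / -8, so n ~= -6.6627 or n ~= 0.4127.
Neither value makes a denominator zero (n != -5, n != 1), so both are valid.

n = -6.6627 or n = 0.4127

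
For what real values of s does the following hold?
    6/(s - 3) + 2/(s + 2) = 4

Multiply both sides by (s - 3)(s + 2):
6(s + 2) + 2(s - 3) = 4(s - 3)(s + 2).
Expand and collect terms: 4s² - 12s - 30 = 0.
By the quadratic formula, s = (12 ± √624) / 8, so s ≈ 4.6225 or s ≈ -1.6225.
Neither value makes a denominator zero (s ≠ 3, s ≠ -2), so both are valid.

s = -1.6225 or s = 4.6225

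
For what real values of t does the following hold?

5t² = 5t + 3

t = -0.422 or t = 1.422

Rearrange to standard form: 5t² - 5t - 3 = 0.
Discriminant: (-5)² − 4·5·(-3) = 85.
Quadratic formula: t = (5 ± √85) / 10.
So t = 1/2 + √(85)/10 ≈ 1.422 or t = 1/2 - √(85)/10 ≈ -0.422.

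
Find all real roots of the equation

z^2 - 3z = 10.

Bring every term to one side: z^2 - 3z - 10 = 0.
Factor: (z - 5)(z + 2) = 0.
So z = 5 or z = -2.

z = -2 or z = 5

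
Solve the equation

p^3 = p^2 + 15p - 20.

Rearrange: p^3 - p^2 - 15p + 20 = 0.
Possible rational roots are divisors of 20. Testing p = -4 gives 0, so (p + 4) is a factor.
Divide: p^3 - p^2 - 15p + 20 = (p + 4)(p^2 - 5p + 5).
Apply the quadratic formula to p^2 - 5p + 5 = 0: p = (5 +/- sqrt(5))/2, i.e. p ~= 3.618 or p ~= 1.382.

p = -4 or p = 1.382 or p = 3.618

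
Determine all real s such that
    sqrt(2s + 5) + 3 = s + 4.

Isolate the radical: sqrt(2s + 5) = s + 1.
Square both sides: 2s + 5 = (s + 1)^2.
Expand and rearrange: s^2 - 4 = 0.
Solving gives s = 2 or s = -2.
Check each candidate in the original equation:
  s = 2: sqrt(9) = 3, while s + 1 = 3 — valid.
  s = -2: sqrt(1) = 1, while s + 1 = -1 — extraneous.

s = 2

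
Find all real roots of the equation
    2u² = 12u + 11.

u = -0.8079 or u = 6.8079

Rearrange to standard form: 2u² - 12u - 11 = 0.
Discriminant: (-12)² − 4·2·(-11) = 232.
Quadratic formula: u = (12 ± √232) / 4.
So u = 3 + √(58)/2 ≈ 6.8079 or u = 3 - √(58)/2 ≈ -0.8079.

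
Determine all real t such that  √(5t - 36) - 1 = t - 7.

Isolate the radical: √(5t - 36) = t - 6.
Square both sides: 5t - 36 = (t - 6)².
Expand and rearrange: t² - 17t + 72 = 0.
Solving gives t = 9 or t = 8.
Check each candidate in the original equation:
  t = 9: √(9) = 3, while t - 6 = 3 — valid.
  t = 8: √(4) = 2, while t - 6 = 2 — valid.

t = 8 or t = 9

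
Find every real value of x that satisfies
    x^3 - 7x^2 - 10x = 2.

Rearrange: x^3 - 7x^2 - 10x - 2 = 0.
Possible rational roots are divisors of -2. Testing x = -1 gives 0, so (x + 1) is a factor.
Divide: x^3 - 7x^2 - 10x - 2 = (x + 1)(x^2 - 8x - 2).
Apply the quadratic formula to x^2 - 8x - 2 = 0: x = (8 +/- sqrt(72))/2, i.e. x ~= 8.2426 or x ~= -0.2426.

x = -1 or x = -0.2426 or x = 8.2426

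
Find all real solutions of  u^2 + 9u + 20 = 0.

u = -5 or u = -4

Factor: (u + 4)(u + 5) = 0.
So u = -4 or u = -5.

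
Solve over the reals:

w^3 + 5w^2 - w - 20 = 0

Possible rational roots are divisors of -20. Testing w = -4 gives 0, so (w + 4) is a factor.
Divide: w^3 + 5w^2 - w - 20 = (w + 4)(w^2 + w - 5).
Apply the quadratic formula to w^2 + w - 5 = 0: w = (-1 +/- sqrt(21))/2, i.e. w ~= 1.7913 or w ~= -2.7913.

w = -4 or w = -2.7913 or w = 1.7913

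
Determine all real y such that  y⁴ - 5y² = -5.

y = -1.9021 or y = -1.1756 or y = 1.1756 or y = 1.9021

Let u = y². The equation becomes u² - 5u + 5 = 0.
By the quadratic formula, u = √(5)/2 + 5/2 or u = 5/2 - √(5)/2.
y² = √(5)/2 + 5/2 gives y = ±√(√(5)/2 + 5/2) ≈ ±1.9021.
y² = 5/2 - √(5)/2 gives y = ±√(5/2 - √(5)/2) ≈ ±1.1756.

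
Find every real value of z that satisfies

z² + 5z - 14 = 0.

z = -7 or z = 2

Factor: (z + 7)(z - 2) = 0.
So z = -7 or z = 2.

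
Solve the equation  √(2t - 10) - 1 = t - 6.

Isolate the radical: √(2t - 10) = t - 5.
Square both sides: 2t - 10 = (t - 5)².
Expand and rearrange: t² - 12t + 35 = 0.
Solving gives t = 7 or t = 5.
Check each candidate in the original equation:
  t = 7: √(4) = 2, while t - 5 = 2 — valid.
  t = 5: √(0) = 0, while t - 5 = 0 — valid.

t = 5 or t = 7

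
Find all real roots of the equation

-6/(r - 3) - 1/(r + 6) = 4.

r = -6.2981 or r = 1.5481

Multiply both sides by (r - 3)(r + 6):
-6(r + 6) - (r - 3) = 4(r - 3)(r + 6).
Expand and collect terms: 4r^2 + 19r - 39 = 0.
By the quadratic formula, r = (-19 +/- sqrt(985)) / 8, so r ~= 1.5481 or r ~= -6.2981.
Neither value makes a denominator zero (r != 3, r != -6), so both are valid.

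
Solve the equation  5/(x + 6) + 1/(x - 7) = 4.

Multiply both sides by (x + 6)(x - 7):
5(x - 7) + (x + 6) = 4(x + 6)(x - 7).
Expand and collect terms: 4x² - 10x - 139 = 0.
By the quadratic formula, x = (10 ± √2324) / 8, so x ≈ 7.276 or x ≈ -4.776.
Neither value makes a denominator zero (x ≠ -6, x ≠ 7), so both are valid.

x = -4.776 or x = 7.276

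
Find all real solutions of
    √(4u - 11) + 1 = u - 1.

u = 3 or u = 5

Isolate the radical: √(4u - 11) = u - 2.
Square both sides: 4u - 11 = (u - 2)².
Expand and rearrange: u² - 8u + 15 = 0.
Solving gives u = 5 or u = 3.
Check each candidate in the original equation:
  u = 5: √(9) = 3, while u - 2 = 3 — valid.
  u = 3: √(1) = 1, while u - 2 = 1 — valid.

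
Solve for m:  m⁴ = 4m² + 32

m = -2.8284 or m = 2.8284

Let u = m². The equation becomes u² - 4u - 32 = 0.
Factor: (u - 8)(u + 4) = 0, so u = 8 or u = -4.
m² = 8 gives m = ±2·√(2) ≈ ±2.8284.
m² = -4 < 0 has no real solution.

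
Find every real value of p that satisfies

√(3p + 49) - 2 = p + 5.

Isolate the radical: √(3p + 49) = p + 7.
Square both sides: 3p + 49 = (p + 7)².
Expand and rearrange: p² + 11p = 0.
Solving gives p = 0 or p = -11.
Check each candidate in the original equation:
  p = 0: √(49) = 7, while p + 7 = 7 — valid.
  p = -11: √(16) = 4, while p + 7 = -4 — extraneous.

p = 0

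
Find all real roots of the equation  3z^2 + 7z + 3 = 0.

z = -1.7676 or z = -0.5657

Discriminant: (7)^2 - 4*3*3 = 13.
Quadratic formula: z = (-7 +/- sqrt(13)) / 6.
So z = -7/6 + sqrt(13)/6 ~= -0.5657 or z = -7/6 - sqrt(13)/6 ~= -1.7676.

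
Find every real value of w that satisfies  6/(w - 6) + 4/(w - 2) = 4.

Multiply both sides by (w - 6)(w - 2):
6(w - 2) + 4(w - 6) = 4(w - 6)(w - 2).
Expand and collect terms: 4w² - 42w + 84 = 0.
By the quadratic formula, w = (42 ± √420) / 8, so w ≈ 7.8117 or w ≈ 2.6883.
Neither value makes a denominator zero (w ≠ 6, w ≠ 2), so both are valid.

w = 2.6883 or w = 7.8117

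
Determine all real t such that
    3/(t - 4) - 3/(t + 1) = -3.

t = 0.382 or t = 2.618

Multiply both sides by (t - 4)(t + 1):
3(t + 1) - 3(t - 4) = -3(t - 4)(t + 1).
Expand and collect terms: -3t^2 + 9t - 3 = 0.
By the quadratic formula, t = (-9 +/- sqrt(45)) / -6, so t ~= 0.382 or t ~= 2.618.
Neither value makes a denominator zero (t != 4, t != -1), so both are valid.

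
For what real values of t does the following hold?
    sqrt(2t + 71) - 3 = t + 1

t = 5

Isolate the radical: sqrt(2t + 71) = t + 4.
Square both sides: 2t + 71 = (t + 4)^2.
Expand and rearrange: t^2 + 6t - 55 = 0.
Solving gives t = 5 or t = -11.
Check each candidate in the original equation:
  t = 5: sqrt(81) = 9, while t + 4 = 9 — valid.
  t = -11: sqrt(49) = 7, while t + 4 = -7 — extraneous.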